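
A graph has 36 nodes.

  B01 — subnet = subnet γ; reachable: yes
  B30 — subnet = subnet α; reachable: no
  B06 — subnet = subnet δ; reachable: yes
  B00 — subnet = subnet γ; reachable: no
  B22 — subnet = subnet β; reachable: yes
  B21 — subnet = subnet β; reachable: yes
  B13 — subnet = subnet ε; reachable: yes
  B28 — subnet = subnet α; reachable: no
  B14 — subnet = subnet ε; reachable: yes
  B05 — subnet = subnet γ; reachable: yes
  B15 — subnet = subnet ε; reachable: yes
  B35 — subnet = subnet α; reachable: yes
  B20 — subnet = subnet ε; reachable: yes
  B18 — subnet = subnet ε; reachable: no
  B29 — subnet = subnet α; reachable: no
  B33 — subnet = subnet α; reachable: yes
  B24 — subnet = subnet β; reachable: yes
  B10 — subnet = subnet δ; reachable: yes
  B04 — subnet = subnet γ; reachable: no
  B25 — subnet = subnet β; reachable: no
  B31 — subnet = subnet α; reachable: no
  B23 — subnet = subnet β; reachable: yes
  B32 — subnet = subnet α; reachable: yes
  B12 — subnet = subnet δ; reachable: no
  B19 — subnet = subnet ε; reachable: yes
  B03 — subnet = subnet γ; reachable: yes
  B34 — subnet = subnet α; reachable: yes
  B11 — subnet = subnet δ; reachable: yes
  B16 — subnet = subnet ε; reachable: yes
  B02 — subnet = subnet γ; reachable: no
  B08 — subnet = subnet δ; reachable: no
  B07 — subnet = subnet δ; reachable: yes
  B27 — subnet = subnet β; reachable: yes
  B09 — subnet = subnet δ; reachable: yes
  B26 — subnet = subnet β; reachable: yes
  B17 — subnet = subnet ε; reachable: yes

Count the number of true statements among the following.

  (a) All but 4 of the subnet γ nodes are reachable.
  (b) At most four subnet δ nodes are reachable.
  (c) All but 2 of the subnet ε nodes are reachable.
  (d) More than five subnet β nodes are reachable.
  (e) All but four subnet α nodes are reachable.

2

(a) subnet γ: |A| = 6, |A ∩ B| = 3; needs |A ∖ B| = 4 — false.
(b) subnet δ: |A| = 7, |A ∩ B| = 5; needs |A ∩ B| ≤ 4 — false.
(c) subnet ε: |A| = 8, |A ∩ B| = 7; needs |A ∖ B| = 2 — false.
(d) subnet β: |A| = 7, |A ∩ B| = 6; needs |A ∩ B| > 5 — true.
(e) subnet α: |A| = 8, |A ∩ B| = 4; needs |A ∖ B| = 4 — true.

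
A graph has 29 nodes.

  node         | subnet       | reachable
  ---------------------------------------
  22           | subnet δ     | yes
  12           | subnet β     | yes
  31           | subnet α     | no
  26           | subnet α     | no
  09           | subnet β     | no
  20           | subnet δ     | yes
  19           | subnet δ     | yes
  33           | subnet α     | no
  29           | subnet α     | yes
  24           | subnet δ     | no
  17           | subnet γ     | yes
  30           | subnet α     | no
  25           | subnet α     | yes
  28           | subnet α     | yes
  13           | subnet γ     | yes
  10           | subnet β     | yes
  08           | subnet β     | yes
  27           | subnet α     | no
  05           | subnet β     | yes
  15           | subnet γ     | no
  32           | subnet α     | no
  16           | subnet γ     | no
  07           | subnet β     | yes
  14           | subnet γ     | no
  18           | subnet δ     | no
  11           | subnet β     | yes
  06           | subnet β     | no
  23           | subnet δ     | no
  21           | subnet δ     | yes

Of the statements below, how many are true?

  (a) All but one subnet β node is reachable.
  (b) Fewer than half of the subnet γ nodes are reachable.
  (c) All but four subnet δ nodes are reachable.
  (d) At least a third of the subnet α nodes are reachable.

(a) subnet β: |A| = 8, |A ∩ B| = 6; needs |A ∖ B| = 1 — false.
(b) subnet γ: |A| = 5, |A ∩ B| = 2; needs |A ∩ B| < |A ∖ B| — true.
(c) subnet δ: |A| = 7, |A ∩ B| = 4; needs |A ∖ B| = 4 — false.
(d) subnet α: |A| = 9, |A ∩ B| = 3; needs |A ∩ B| / |A| ≥ 1/3 — true.

2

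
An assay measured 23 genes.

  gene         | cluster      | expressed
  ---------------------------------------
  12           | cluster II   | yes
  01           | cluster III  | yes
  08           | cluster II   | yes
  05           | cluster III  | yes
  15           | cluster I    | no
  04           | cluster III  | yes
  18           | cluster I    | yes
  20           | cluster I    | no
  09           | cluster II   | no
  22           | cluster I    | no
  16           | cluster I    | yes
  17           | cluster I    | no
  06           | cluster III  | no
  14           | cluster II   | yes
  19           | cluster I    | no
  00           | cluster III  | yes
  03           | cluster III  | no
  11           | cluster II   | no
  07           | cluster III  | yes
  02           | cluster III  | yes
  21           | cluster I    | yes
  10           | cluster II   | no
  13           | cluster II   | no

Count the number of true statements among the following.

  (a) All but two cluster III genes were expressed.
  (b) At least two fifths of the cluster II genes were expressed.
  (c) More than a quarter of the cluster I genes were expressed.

3

(a) cluster III: |A| = 8, |A ∩ B| = 6; needs |A ∖ B| = 2 — true.
(b) cluster II: |A| = 7, |A ∩ B| = 3; needs |A ∩ B| / |A| ≥ 2/5 — true.
(c) cluster I: |A| = 8, |A ∩ B| = 3; needs |A ∩ B| / |A| > 1/4 — true.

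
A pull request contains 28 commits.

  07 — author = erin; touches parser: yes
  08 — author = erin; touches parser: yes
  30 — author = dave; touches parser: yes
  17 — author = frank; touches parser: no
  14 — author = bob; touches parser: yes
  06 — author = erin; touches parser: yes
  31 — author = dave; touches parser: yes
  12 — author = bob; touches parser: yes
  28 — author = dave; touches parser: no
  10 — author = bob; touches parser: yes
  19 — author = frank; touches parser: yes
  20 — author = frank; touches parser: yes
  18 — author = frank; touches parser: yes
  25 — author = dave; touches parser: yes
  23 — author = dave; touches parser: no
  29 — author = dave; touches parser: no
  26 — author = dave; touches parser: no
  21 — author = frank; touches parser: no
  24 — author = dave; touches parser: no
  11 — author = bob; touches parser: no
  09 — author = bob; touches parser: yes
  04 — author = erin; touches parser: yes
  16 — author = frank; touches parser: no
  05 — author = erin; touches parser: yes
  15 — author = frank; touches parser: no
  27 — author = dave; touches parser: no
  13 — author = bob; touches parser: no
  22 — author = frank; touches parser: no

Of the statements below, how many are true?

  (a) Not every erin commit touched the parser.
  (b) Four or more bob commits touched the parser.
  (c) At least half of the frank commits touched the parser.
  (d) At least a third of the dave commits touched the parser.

(a) erin: |A| = 5, |A ∩ B| = 5; needs A ⊄ B (|A ∖ B| ≥ 1) — false.
(b) bob: |A| = 6, |A ∩ B| = 4; needs |A ∩ B| ≥ 4 — true.
(c) frank: |A| = 8, |A ∩ B| = 3; needs |A ∩ B| ≥ |A ∖ B| — false.
(d) dave: |A| = 9, |A ∩ B| = 3; needs |A ∩ B| / |A| ≥ 1/3 — true.

2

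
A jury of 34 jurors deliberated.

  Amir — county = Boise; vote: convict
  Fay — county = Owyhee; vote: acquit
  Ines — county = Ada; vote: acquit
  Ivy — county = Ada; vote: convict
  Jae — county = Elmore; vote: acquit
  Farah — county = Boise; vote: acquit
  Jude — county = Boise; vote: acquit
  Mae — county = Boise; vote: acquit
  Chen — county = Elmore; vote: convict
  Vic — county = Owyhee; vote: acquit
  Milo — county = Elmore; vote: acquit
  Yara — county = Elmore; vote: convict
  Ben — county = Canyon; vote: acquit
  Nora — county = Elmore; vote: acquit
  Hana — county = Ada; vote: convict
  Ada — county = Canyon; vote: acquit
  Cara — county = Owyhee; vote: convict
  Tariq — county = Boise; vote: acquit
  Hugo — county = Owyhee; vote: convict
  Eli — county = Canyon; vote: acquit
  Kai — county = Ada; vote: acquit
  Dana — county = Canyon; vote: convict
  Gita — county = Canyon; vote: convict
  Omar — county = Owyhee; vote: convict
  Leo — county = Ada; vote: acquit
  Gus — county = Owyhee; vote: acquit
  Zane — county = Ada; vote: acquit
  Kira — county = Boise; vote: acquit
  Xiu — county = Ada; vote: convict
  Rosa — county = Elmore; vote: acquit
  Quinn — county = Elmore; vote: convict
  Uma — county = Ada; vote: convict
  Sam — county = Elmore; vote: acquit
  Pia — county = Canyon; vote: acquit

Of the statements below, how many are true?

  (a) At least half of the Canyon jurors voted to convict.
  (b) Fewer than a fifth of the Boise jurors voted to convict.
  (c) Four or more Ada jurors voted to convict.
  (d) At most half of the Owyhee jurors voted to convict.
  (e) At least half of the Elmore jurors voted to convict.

(a) Canyon: |A| = 6, |A ∩ B| = 2; needs |A ∩ B| ≥ |A ∖ B| — false.
(b) Boise: |A| = 6, |A ∩ B| = 1; needs |A ∩ B| / |A| < 1/5 — true.
(c) Ada: |A| = 8, |A ∩ B| = 4; needs |A ∩ B| ≥ 4 — true.
(d) Owyhee: |A| = 6, |A ∩ B| = 3; needs |A ∩ B| ≤ |A ∖ B| — true.
(e) Elmore: |A| = 8, |A ∩ B| = 3; needs |A ∩ B| ≥ |A ∖ B| — false.

3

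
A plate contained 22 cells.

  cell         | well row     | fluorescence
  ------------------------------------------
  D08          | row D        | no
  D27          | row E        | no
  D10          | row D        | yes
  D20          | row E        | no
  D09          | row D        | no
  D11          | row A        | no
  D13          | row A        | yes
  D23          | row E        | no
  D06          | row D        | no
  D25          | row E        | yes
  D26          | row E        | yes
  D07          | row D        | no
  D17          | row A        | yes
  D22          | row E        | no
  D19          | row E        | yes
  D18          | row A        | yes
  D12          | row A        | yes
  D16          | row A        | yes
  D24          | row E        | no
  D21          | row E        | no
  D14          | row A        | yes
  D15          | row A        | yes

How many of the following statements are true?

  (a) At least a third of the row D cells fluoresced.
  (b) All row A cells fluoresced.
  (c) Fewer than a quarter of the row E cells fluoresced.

0

(a) row D: |A| = 5, |A ∩ B| = 1; needs |A ∩ B| / |A| ≥ 1/3 — false.
(b) row A: |A| = 8, |A ∩ B| = 7; needs A ⊆ B, i.e. every element of A is in B (|A ∖ B| = 0) — false.
(c) row E: |A| = 9, |A ∩ B| = 3; needs |A ∩ B| / |A| < 1/4 — false.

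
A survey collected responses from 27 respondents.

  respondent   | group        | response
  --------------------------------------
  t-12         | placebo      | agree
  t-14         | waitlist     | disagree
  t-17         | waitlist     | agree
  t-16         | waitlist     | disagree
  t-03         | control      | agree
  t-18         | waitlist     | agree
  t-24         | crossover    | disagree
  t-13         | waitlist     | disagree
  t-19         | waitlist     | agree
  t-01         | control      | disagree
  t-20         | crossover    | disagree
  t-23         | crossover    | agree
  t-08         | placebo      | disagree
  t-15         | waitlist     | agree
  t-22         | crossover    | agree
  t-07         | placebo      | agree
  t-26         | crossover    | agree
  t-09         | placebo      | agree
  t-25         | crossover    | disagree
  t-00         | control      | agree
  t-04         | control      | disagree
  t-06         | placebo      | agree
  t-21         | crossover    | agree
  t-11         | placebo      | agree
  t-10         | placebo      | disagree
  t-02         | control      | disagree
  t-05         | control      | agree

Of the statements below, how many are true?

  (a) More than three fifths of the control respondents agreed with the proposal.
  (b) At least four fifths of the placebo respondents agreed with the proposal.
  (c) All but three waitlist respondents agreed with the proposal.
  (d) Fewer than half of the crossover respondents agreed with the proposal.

1

(a) control: |A| = 6, |A ∩ B| = 3; needs |A ∩ B| / |A| > 3/5 — false.
(b) placebo: |A| = 7, |A ∩ B| = 5; needs |A ∩ B| / |A| ≥ 4/5 — false.
(c) waitlist: |A| = 7, |A ∩ B| = 4; needs |A ∖ B| = 3 — true.
(d) crossover: |A| = 7, |A ∩ B| = 4; needs |A ∩ B| < |A ∖ B| — false.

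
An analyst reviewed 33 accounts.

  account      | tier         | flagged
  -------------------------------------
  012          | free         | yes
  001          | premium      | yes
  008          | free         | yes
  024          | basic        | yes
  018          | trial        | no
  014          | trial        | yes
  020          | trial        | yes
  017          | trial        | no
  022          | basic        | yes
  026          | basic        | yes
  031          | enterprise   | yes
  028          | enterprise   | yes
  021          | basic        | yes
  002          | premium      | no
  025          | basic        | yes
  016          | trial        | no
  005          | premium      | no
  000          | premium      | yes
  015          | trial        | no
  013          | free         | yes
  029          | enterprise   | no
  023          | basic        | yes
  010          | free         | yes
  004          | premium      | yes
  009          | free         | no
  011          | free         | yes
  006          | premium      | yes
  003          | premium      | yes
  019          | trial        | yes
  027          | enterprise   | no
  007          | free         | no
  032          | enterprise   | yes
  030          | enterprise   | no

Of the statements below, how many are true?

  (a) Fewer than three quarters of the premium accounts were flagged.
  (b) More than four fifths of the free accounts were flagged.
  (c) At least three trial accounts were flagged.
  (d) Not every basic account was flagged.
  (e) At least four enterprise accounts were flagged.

2

(a) premium: |A| = 7, |A ∩ B| = 5; needs |A ∩ B| / |A| < 3/4 — true.
(b) free: |A| = 7, |A ∩ B| = 5; needs |A ∩ B| / |A| > 4/5 — false.
(c) trial: |A| = 7, |A ∩ B| = 3; needs |A ∩ B| ≥ 3 — true.
(d) basic: |A| = 6, |A ∩ B| = 6; needs A ⊄ B (|A ∖ B| ≥ 1) — false.
(e) enterprise: |A| = 6, |A ∩ B| = 3; needs |A ∩ B| ≥ 4 — false.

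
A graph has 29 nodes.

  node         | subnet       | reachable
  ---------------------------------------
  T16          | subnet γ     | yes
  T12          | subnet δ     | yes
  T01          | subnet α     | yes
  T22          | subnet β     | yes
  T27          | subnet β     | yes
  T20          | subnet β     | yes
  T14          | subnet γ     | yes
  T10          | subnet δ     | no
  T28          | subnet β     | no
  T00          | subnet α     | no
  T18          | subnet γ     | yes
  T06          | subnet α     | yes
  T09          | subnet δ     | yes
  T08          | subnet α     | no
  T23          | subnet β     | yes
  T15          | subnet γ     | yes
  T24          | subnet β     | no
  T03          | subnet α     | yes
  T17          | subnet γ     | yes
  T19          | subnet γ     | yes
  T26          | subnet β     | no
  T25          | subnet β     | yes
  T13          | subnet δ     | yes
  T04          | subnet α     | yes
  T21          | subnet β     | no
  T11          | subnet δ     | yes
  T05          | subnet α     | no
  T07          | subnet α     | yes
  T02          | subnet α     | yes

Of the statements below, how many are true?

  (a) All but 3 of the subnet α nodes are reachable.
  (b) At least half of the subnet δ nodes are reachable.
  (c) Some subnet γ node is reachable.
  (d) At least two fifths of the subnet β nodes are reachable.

4

(a) subnet α: |A| = 9, |A ∩ B| = 6; needs |A ∖ B| = 3 — true.
(b) subnet δ: |A| = 5, |A ∩ B| = 4; needs |A ∩ B| ≥ |A ∖ B| — true.
(c) subnet γ: |A| = 6, |A ∩ B| = 6; needs A ∩ B ≠ ∅ (|A ∩ B| ≥ 1) — true.
(d) subnet β: |A| = 9, |A ∩ B| = 5; needs |A ∩ B| / |A| ≥ 2/5 — true.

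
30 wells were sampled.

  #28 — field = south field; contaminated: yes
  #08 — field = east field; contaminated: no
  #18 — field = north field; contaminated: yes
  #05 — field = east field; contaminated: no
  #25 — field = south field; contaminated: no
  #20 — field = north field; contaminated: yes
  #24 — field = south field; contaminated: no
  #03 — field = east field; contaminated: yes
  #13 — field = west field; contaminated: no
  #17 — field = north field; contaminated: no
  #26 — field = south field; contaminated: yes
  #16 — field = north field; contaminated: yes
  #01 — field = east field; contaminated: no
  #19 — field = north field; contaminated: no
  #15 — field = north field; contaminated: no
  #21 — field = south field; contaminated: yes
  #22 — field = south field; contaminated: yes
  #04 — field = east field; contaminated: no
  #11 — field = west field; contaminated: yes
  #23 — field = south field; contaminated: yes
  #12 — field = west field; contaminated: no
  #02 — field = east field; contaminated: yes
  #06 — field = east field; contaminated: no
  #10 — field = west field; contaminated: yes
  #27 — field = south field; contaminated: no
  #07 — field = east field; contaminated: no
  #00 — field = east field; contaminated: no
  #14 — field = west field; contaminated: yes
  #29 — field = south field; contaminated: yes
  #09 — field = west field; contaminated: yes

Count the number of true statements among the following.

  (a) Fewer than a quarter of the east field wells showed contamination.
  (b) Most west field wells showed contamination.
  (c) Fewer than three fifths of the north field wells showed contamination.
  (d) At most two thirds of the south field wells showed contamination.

4

(a) east field: |A| = 9, |A ∩ B| = 2; needs |A ∩ B| / |A| < 1/4 — true.
(b) west field: |A| = 6, |A ∩ B| = 4; needs |A ∩ B| > |A ∖ B| — true.
(c) north field: |A| = 6, |A ∩ B| = 3; needs |A ∩ B| / |A| < 3/5 — true.
(d) south field: |A| = 9, |A ∩ B| = 6; needs |A ∩ B| / |A| ≤ 2/3 — true.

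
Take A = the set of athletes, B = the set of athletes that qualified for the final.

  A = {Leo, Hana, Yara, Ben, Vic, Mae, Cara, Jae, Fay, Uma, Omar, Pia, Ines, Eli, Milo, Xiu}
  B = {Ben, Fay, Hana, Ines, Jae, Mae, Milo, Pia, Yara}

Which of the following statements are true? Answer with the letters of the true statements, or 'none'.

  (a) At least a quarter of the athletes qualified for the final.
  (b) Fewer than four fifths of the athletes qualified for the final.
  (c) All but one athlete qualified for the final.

|A| = 16, |A ∩ B| = 9, |A ∖ B| = 7.
(a) |A ∩ B| / |A| ≥ 1/4: holds.
(b) |A ∩ B| / |A| < 4/5: holds.
(c) |A ∖ B| = 1: fails.

(a), (b)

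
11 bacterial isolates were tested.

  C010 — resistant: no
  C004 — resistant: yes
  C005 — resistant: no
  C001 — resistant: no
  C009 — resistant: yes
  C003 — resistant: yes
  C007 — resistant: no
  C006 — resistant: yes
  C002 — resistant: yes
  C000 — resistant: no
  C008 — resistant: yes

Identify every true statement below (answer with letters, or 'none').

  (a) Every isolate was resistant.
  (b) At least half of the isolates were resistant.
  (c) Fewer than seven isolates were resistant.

(b), (c)

|A| = 11, |A ∩ B| = 6, |A ∖ B| = 5.
(a) A ⊆ B, i.e. every element of A is in B (|A ∖ B| = 0): fails.
(b) |A ∩ B| ≥ |A ∖ B|: holds.
(c) |A ∩ B| < 7: holds.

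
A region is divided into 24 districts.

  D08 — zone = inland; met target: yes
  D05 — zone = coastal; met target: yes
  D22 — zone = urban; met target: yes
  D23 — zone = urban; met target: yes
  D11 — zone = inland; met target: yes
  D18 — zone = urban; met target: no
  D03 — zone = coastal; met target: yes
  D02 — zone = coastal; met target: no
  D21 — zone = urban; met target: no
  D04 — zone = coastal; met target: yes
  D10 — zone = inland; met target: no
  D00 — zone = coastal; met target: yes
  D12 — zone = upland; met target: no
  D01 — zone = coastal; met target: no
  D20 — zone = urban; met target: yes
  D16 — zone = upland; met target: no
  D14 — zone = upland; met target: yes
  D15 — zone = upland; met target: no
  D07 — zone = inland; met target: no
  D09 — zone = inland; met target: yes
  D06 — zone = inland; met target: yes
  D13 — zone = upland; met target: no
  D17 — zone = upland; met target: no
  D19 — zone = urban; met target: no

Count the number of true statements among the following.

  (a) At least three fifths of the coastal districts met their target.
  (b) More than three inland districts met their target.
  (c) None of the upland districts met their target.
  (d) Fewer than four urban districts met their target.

(a) coastal: |A| = 6, |A ∩ B| = 4; needs |A ∩ B| / |A| ≥ 3/5 — true.
(b) inland: |A| = 6, |A ∩ B| = 4; needs |A ∩ B| > 3 — true.
(c) upland: |A| = 6, |A ∩ B| = 1; needs A ∩ B = ∅ (|A ∩ B| = 0) — false.
(d) urban: |A| = 6, |A ∩ B| = 3; needs |A ∩ B| < 4 — true.

3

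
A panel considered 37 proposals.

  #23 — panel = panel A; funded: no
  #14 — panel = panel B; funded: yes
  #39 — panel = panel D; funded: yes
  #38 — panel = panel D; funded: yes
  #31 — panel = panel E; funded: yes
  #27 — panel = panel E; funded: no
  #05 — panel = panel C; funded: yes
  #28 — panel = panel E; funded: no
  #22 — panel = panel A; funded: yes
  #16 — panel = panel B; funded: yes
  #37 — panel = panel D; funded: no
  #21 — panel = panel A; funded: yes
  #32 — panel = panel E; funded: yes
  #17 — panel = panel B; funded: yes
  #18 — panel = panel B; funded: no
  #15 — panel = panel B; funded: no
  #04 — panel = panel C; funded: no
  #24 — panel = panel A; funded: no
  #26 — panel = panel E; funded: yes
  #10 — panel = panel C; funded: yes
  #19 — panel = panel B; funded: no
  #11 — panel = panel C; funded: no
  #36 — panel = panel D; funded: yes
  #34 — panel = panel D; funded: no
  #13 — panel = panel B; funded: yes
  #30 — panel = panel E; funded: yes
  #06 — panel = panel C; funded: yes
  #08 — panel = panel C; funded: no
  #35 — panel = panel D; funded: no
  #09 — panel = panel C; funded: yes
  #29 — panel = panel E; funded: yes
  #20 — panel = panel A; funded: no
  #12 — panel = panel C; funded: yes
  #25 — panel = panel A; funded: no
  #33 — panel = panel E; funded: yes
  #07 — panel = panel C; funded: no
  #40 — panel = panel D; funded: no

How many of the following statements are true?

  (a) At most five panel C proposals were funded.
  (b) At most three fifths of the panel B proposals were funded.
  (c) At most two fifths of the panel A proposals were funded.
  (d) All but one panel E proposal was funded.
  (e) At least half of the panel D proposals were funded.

3

(a) panel C: |A| = 9, |A ∩ B| = 5; needs |A ∩ B| ≤ 5 — true.
(b) panel B: |A| = 7, |A ∩ B| = 4; needs |A ∩ B| / |A| ≤ 3/5 — true.
(c) panel A: |A| = 6, |A ∩ B| = 2; needs |A ∩ B| / |A| ≤ 2/5 — true.
(d) panel E: |A| = 8, |A ∩ B| = 6; needs |A ∖ B| = 1 — false.
(e) panel D: |A| = 7, |A ∩ B| = 3; needs |A ∩ B| ≥ |A ∖ B| — false.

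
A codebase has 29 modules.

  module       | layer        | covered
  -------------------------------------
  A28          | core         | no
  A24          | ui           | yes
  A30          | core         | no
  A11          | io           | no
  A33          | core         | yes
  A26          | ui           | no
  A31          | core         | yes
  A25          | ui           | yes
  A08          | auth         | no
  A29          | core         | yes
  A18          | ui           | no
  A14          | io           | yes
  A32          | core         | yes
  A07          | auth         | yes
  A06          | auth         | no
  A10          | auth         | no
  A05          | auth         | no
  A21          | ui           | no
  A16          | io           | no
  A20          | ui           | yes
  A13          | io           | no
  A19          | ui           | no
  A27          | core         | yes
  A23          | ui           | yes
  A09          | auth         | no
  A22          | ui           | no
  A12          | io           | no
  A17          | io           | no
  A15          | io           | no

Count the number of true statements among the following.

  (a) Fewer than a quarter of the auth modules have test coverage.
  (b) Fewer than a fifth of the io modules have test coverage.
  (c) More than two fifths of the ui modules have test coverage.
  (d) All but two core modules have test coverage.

(a) auth: |A| = 6, |A ∩ B| = 1; needs |A ∩ B| / |A| < 1/4 — true.
(b) io: |A| = 7, |A ∩ B| = 1; needs |A ∩ B| / |A| < 1/5 — true.
(c) ui: |A| = 9, |A ∩ B| = 4; needs |A ∩ B| / |A| > 2/5 — true.
(d) core: |A| = 7, |A ∩ B| = 5; needs |A ∖ B| = 2 — true.

4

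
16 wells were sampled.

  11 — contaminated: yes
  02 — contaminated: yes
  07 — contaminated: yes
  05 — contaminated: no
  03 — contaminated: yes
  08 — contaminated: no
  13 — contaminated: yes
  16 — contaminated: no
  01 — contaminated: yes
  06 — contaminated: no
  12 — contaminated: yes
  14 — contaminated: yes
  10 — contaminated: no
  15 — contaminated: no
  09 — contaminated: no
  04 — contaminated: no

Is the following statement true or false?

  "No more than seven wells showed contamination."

The determiner here denotes the relation: |A ∩ B| ≤ 7.
|A| = 16, |A ∩ B| = 8, |A ∖ B| = 8.
|A ∩ B| = 8, so the statement is false.

False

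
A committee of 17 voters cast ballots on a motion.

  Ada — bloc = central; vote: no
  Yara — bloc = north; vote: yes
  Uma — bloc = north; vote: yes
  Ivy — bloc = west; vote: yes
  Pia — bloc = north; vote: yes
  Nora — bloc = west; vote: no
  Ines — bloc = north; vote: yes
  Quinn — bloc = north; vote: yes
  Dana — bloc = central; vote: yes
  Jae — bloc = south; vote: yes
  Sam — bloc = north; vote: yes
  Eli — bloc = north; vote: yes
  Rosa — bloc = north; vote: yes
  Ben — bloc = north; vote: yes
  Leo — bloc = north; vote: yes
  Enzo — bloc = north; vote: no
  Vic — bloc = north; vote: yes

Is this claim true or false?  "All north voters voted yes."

'All north voters voted yes' holds iff A ⊆ B, i.e. every element of A is in B (|A ∖ B| = 0).
A (the restrictor) = {Yara, Uma, Pia, Ines, Quinn, Sam, Eli, Rosa, Ben, Leo, Enzo, Vic}, |A| = 12.
A ∖ B = {Enzo}, so |A ∖ B| = 1.
So the statement is false.

False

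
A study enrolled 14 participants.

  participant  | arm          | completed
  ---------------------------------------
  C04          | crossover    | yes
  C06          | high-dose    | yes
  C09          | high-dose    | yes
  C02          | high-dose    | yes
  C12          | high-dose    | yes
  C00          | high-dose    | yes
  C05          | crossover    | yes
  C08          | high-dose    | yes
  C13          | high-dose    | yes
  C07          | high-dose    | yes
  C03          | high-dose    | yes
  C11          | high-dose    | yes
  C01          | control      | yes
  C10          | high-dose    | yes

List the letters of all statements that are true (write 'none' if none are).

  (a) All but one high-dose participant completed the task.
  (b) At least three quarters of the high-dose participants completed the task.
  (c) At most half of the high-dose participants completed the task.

(b)

|A| = 11, |A ∩ B| = 11, |A ∖ B| = 0.
(a) |A ∖ B| = 1: fails.
(b) |A ∩ B| / |A| ≥ 3/4: holds.
(c) |A ∩ B| ≤ |A ∖ B|: fails.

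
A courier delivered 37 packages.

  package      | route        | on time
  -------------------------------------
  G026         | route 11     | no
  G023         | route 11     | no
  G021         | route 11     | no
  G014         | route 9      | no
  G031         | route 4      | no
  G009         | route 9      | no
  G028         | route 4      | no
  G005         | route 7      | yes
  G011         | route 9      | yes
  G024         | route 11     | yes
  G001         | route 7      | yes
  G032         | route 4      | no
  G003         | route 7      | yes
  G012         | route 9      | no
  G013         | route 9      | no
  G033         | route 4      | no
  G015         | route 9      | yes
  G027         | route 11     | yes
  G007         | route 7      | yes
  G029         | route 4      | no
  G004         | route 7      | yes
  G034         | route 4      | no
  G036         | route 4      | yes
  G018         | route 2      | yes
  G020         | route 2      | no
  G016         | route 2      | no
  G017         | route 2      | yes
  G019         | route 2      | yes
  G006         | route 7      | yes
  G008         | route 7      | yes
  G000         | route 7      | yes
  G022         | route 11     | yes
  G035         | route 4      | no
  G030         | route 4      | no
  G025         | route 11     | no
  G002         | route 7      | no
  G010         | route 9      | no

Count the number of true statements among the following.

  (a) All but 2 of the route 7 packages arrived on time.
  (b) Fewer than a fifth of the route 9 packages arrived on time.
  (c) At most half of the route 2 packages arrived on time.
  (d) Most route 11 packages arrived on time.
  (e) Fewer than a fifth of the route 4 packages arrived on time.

(a) route 7: |A| = 9, |A ∩ B| = 8; needs |A ∖ B| = 2 — false.
(b) route 9: |A| = 7, |A ∩ B| = 2; needs |A ∩ B| / |A| < 1/5 — false.
(c) route 2: |A| = 5, |A ∩ B| = 3; needs |A ∩ B| ≤ |A ∖ B| — false.
(d) route 11: |A| = 7, |A ∩ B| = 3; needs |A ∩ B| > |A ∖ B| — false.
(e) route 4: |A| = 9, |A ∩ B| = 1; needs |A ∩ B| / |A| < 1/5 — true.

1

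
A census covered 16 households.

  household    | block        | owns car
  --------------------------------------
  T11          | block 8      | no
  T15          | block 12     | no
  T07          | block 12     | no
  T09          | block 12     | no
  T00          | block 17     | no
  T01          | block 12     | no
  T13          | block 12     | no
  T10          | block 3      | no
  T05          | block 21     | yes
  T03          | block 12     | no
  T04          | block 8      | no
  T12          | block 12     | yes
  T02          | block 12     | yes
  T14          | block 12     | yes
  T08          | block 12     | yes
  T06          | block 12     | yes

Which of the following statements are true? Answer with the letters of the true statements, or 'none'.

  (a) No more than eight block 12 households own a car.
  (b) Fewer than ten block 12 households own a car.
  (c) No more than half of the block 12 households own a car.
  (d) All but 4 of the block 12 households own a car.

(a), (b), (c)

|A| = 11, |A ∩ B| = 5, |A ∖ B| = 6.
(a) |A ∩ B| ≤ 8: holds.
(b) |A ∩ B| < 10: holds.
(c) |A ∩ B| ≤ |A ∖ B|: holds.
(d) |A ∖ B| = 4: fails.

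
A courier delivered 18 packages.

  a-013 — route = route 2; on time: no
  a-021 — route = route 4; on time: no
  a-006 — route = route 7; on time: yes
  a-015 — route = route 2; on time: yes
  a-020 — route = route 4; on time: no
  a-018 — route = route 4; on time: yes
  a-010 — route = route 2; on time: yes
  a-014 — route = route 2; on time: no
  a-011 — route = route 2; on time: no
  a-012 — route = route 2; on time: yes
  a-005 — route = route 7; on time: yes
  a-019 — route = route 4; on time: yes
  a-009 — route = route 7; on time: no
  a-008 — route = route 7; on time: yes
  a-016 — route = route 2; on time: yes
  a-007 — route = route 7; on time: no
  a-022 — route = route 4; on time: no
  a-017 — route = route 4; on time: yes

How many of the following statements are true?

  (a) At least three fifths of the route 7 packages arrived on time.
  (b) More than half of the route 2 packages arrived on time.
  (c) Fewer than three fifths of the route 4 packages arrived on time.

(a) route 7: |A| = 5, |A ∩ B| = 3; needs |A ∩ B| / |A| ≥ 3/5 — true.
(b) route 2: |A| = 7, |A ∩ B| = 4; needs |A ∩ B| > |A ∖ B| — true.
(c) route 4: |A| = 6, |A ∩ B| = 3; needs |A ∩ B| / |A| < 3/5 — true.

3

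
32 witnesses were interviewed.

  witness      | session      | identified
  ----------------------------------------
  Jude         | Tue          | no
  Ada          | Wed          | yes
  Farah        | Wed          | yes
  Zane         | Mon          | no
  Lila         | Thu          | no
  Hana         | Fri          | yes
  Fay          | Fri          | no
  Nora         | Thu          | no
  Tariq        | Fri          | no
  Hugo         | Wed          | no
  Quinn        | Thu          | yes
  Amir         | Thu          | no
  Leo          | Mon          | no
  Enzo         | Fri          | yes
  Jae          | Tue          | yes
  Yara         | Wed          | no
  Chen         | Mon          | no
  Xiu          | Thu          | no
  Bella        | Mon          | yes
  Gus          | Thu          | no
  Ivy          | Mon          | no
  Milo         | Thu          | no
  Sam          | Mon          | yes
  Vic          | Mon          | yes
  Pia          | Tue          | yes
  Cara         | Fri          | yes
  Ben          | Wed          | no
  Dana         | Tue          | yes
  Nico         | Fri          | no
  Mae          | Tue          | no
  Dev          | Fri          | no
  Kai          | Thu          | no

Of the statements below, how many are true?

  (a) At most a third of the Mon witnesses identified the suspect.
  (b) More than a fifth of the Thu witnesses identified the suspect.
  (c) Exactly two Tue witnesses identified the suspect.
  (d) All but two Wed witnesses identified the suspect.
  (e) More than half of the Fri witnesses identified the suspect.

0

(a) Mon: |A| = 7, |A ∩ B| = 3; needs |A ∩ B| / |A| ≤ 1/3 — false.
(b) Thu: |A| = 8, |A ∩ B| = 1; needs |A ∩ B| / |A| > 1/5 — false.
(c) Tue: |A| = 5, |A ∩ B| = 3; needs |A ∩ B| = 2 — false.
(d) Wed: |A| = 5, |A ∩ B| = 2; needs |A ∖ B| = 2 — false.
(e) Fri: |A| = 7, |A ∩ B| = 3; needs |A ∩ B| > |A ∖ B| — false.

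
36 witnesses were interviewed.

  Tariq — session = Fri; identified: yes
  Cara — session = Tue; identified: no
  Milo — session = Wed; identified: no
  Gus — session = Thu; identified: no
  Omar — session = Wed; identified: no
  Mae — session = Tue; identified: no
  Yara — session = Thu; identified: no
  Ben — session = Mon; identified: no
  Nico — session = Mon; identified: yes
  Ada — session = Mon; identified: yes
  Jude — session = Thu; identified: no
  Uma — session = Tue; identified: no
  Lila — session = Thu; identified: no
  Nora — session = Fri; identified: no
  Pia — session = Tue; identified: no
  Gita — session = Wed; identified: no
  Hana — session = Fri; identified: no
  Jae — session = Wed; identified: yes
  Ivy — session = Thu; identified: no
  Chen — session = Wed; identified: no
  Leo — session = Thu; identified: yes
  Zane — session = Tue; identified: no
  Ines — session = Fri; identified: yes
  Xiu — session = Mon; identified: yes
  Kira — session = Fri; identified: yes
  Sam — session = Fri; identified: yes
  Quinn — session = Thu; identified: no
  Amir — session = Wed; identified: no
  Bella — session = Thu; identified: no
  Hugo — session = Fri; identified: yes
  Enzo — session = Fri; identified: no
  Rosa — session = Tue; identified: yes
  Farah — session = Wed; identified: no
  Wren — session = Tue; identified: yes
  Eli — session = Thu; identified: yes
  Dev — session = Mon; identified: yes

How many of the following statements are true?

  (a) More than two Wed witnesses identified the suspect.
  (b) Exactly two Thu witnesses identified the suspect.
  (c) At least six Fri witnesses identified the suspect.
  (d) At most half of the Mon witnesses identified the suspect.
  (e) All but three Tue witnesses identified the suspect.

1

(a) Wed: |A| = 7, |A ∩ B| = 1; needs |A ∩ B| > 2 — false.
(b) Thu: |A| = 9, |A ∩ B| = 2; needs |A ∩ B| = 2 — true.
(c) Fri: |A| = 8, |A ∩ B| = 5; needs |A ∩ B| ≥ 6 — false.
(d) Mon: |A| = 5, |A ∩ B| = 4; needs |A ∩ B| ≤ |A ∖ B| — false.
(e) Tue: |A| = 7, |A ∩ B| = 2; needs |A ∖ B| = 3 — false.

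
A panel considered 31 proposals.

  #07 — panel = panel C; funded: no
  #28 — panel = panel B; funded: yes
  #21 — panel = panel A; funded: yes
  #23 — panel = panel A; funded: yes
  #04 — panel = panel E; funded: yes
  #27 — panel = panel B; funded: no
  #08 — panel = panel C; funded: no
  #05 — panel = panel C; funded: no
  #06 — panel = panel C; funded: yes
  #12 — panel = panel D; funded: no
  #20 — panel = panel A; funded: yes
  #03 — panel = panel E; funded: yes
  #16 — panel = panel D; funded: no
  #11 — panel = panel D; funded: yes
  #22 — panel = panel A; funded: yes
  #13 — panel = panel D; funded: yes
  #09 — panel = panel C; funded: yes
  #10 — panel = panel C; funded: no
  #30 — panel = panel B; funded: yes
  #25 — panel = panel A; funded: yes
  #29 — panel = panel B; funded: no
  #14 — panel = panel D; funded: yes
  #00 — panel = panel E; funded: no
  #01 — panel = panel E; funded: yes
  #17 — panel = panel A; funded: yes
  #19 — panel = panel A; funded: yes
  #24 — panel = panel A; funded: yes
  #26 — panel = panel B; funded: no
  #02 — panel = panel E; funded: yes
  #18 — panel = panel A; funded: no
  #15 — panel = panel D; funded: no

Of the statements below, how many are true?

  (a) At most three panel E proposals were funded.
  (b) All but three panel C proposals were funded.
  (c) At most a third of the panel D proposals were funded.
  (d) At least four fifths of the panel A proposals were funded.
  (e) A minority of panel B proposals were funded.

(a) panel E: |A| = 5, |A ∩ B| = 4; needs |A ∩ B| ≤ 3 — false.
(b) panel C: |A| = 6, |A ∩ B| = 2; needs |A ∖ B| = 3 — false.
(c) panel D: |A| = 6, |A ∩ B| = 3; needs |A ∩ B| / |A| ≤ 1/3 — false.
(d) panel A: |A| = 9, |A ∩ B| = 8; needs |A ∩ B| / |A| ≥ 4/5 — true.
(e) panel B: |A| = 5, |A ∩ B| = 2; needs |A ∩ B| < |A ∖ B| — true.

2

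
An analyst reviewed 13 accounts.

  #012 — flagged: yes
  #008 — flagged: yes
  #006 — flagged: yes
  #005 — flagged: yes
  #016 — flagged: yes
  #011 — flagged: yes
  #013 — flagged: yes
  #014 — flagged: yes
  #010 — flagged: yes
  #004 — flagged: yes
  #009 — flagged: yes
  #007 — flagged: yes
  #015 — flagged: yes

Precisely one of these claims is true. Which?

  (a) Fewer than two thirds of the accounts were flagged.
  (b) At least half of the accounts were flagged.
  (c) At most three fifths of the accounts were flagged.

|A| = 13, |A ∩ B| = 13, |A ∖ B| = 0.
(a) requires |A ∩ B| / |A| < 2/3: false.
(b) requires |A ∩ B| ≥ |A ∖ B|: true.
(c) requires |A ∩ B| / |A| ≤ 3/5: false.

(b)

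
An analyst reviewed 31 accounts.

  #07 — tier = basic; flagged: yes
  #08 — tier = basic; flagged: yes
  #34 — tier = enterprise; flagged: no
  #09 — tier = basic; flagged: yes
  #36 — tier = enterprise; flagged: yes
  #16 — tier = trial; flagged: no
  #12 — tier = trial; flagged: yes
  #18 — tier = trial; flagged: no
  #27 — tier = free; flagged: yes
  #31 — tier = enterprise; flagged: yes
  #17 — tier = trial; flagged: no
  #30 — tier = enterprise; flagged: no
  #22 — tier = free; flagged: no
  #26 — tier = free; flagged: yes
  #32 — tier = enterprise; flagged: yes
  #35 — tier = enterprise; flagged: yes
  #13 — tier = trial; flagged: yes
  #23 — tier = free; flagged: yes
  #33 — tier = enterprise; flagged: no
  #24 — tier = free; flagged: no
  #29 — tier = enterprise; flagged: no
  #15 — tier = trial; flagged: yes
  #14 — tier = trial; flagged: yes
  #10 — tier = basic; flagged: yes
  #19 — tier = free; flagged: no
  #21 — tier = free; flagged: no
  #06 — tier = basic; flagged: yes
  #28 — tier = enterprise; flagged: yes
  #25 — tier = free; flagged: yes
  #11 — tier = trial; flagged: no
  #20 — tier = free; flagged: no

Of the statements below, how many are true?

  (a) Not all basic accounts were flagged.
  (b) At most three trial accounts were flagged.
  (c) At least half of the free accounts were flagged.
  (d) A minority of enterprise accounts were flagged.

(a) basic: |A| = 5, |A ∩ B| = 5; needs A ⊄ B (|A ∖ B| ≥ 1) — false.
(b) trial: |A| = 8, |A ∩ B| = 4; needs |A ∩ B| ≤ 3 — false.
(c) free: |A| = 9, |A ∩ B| = 4; needs |A ∩ B| ≥ |A ∖ B| — false.
(d) enterprise: |A| = 9, |A ∩ B| = 5; needs |A ∩ B| < |A ∖ B| — false.

0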